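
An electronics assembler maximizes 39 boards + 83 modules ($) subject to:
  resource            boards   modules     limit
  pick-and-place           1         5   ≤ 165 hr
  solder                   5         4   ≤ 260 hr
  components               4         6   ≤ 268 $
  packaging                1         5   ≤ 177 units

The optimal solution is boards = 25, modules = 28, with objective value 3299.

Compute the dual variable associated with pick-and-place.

Binding: pick-and-place and components. Non-binding: solder (23 unused), packaging (12 unused).
By complementary slackness, y = 0 for the non-binding constraints.
From A_Bᵀ y = c: 1·y_pick-and-place + 4·y_components = 39; 5·y_pick-and-place + 6·y_components = 83.
This yields shadow prices y_pick-and-place = 7, y_components = 8.
Shadow price of pick-and-place = 7.

7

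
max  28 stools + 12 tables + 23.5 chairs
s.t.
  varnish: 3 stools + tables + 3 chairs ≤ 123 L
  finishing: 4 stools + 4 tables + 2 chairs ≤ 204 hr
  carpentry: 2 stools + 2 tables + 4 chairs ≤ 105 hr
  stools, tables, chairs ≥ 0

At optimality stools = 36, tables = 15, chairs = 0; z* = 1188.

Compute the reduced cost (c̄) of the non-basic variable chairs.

Binding: varnish and finishing. Non-binding: carpentry (3 unused).
By complementary slackness, y = 0 for the non-binding constraint.
The binding rows give the dual system: 3·y_varnish + 4·y_finishing = 28 and 1·y_varnish + 4·y_finishing = 12.
This yields shadow prices y_varnish = 8, y_finishing = 1.
Reduced cost of chairs: c₃ − yᵀa₃ = 23.5 − (8·3 + 1·2) = 23.5 − 26 = -2.5.

-2.5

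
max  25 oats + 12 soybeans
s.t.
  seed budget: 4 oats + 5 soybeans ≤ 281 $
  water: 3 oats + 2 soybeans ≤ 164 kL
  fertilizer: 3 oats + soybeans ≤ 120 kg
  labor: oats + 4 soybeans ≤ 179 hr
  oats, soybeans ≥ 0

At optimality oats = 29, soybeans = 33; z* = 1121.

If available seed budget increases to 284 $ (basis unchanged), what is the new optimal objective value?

At the optimum: seed budget uses 281 of 281 (binding); water uses 153 of 164 (slack = 11); fertilizer uses 120 of 120 (binding); labor uses 161 of 179 (slack = 18).
Slack constraints have shadow price 0 (complementary slackness).
The binding rows give the dual system: 4·y_seed budget + 3·y_fertilizer = 25 and 5·y_seed budget + 1·y_fertilizer = 12.
This yields shadow prices y_seed budget = 1, y_fertilizer = 7.
Δz = y_seed budget·Δb = 1 × (3) = 3, so new z* = 1121 + 3 = 1124.

1124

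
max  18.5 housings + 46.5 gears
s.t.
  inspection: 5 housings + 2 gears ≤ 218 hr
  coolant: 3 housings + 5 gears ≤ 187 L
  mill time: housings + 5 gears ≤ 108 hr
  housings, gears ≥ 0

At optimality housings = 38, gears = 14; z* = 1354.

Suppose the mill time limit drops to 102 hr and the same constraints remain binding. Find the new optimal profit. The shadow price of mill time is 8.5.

1303

Δb = -6, so new z* = 1354 + (8.5)·(-6) = 1354 − 51 = 1303.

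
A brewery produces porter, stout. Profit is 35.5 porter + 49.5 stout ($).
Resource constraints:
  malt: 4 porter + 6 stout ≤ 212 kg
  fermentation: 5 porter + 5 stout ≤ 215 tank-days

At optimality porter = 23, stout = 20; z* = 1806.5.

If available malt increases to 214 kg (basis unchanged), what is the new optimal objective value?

At the optimum: malt uses 212 of 212 (binding); fermentation uses 215 of 215 (binding).
From A_Bᵀ y = c: 4·y_malt + 5·y_fermentation = 35.5; 6·y_malt + 5·y_fermentation = 49.5.
Solving: y_malt = 7, y_fermentation = 1.5.
Δz = y_malt·Δb = 7 × (2) = 14, so new z* = 1806.5 + 14 = 1820.5.

1820.5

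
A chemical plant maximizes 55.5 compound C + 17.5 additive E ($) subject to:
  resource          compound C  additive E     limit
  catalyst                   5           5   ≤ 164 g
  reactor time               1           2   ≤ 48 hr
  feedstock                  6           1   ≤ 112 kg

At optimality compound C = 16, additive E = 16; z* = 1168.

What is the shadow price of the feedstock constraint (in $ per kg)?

8.5

At the optimum: catalyst uses 160 of 164 (slack = 4); reactor time uses 48 of 48 (binding); feedstock uses 112 of 112 (binding).
By complementary slackness, y = 0 for the non-binding constraint.
From A_Bᵀ y = c: 1·y_reactor time + 6·y_feedstock = 55.5; 2·y_reactor time + 1·y_feedstock = 17.5.
This yields shadow prices y_reactor time = 4.5, y_feedstock = 8.5.
Shadow price of feedstock = 8.5.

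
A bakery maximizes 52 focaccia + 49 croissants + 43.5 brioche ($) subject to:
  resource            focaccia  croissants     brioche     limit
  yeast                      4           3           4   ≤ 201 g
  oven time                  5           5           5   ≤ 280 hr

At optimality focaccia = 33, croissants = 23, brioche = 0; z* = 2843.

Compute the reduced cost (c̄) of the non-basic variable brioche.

At the optimum: yeast uses 201 of 201 (binding); oven time uses 280 of 280 (binding).
The binding rows give the dual system: 4·y_yeast + 5·y_oven time = 52 and 3·y_yeast + 5·y_oven time = 49.
→ y_yeast = 3 and y_oven time = 8.
Reduced cost of brioche: c₃ − yᵀa₃ = 43.5 − (3·4 + 8·5) = 43.5 − 52 = -8.5.

-8.5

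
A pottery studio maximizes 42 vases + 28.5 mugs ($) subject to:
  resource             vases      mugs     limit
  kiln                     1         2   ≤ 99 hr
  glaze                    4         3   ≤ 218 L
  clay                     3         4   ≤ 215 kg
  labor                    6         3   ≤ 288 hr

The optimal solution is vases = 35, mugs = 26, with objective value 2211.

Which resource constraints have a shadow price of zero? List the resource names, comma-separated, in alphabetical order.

kiln: 87/99 (slack 12)
glaze: 218/218 (binding)
clay: 209/215 (slack 6)
labor: 288/288 (binding)
By complementary slackness, a constraint with positive slack has shadow price 0 → clay, kiln.

clay, kiln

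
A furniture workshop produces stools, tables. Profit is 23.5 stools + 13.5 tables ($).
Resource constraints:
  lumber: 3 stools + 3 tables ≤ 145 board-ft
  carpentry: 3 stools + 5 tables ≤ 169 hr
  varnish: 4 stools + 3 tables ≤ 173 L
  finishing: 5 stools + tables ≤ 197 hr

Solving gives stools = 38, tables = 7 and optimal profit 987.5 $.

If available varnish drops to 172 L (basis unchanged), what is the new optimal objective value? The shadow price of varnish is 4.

Δb = -1, so new z* = 987.5 + (4)·(-1) = 987.5 − 4 = 983.5.

983.5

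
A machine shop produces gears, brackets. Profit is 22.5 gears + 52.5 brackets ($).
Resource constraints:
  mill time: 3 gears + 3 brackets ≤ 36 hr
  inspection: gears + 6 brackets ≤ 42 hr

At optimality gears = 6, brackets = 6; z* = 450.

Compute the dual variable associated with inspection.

At the optimum: mill time uses 36 of 36 (binding); inspection uses 42 of 42 (binding).
Dual feasibility on the basic columns requires 3·y_mill time + 1·y_inspection = 22.5, 3·y_mill time + 6·y_inspection = 52.5.
Solving: y_mill time = 5.5, y_inspection = 6.
Shadow price of inspection = 6.

6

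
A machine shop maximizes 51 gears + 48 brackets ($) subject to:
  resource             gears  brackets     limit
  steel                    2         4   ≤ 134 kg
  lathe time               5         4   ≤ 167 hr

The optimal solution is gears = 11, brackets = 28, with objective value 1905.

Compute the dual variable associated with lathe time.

Check each constraint at x*: steel 134/134 (tight); lathe time 167/167 (tight).
From A_Bᵀ y = c: 2·y_steel + 5·y_lathe time = 51; 4·y_steel + 4·y_lathe time = 48.
Solving: y_steel = 3, y_lathe time = 9.
Shadow price of lathe time = 9.

9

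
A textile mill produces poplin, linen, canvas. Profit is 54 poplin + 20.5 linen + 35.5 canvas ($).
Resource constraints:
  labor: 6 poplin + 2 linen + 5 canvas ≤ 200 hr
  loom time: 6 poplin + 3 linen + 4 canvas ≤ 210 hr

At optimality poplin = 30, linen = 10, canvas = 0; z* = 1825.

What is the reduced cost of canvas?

-7

Check each constraint at x*: labor 200/200 (tight); loom time 210/210 (tight).
Dual feasibility on the basic columns requires 6·y_labor + 6·y_loom time = 54, 2·y_labor + 3·y_loom time = 20.5.
→ y_labor = 6.5 and y_loom time = 2.5.
Reduced cost of canvas: c₃ − yᵀa₃ = 35.5 − (6.5·5 + 2.5·4) = 35.5 − 42.5 = -7.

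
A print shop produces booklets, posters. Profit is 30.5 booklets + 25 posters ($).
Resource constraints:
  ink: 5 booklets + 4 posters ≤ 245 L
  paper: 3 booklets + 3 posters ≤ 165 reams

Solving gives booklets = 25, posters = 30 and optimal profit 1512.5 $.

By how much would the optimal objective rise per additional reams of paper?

1

At the optimum: ink uses 245 of 245 (binding); paper uses 165 of 165 (binding).
From A_Bᵀ y = c: 5·y_ink + 3·y_paper = 30.5; 4·y_ink + 3·y_paper = 25.
This yields shadow prices y_ink = 5.5, y_paper = 1.
Shadow price of paper = 1.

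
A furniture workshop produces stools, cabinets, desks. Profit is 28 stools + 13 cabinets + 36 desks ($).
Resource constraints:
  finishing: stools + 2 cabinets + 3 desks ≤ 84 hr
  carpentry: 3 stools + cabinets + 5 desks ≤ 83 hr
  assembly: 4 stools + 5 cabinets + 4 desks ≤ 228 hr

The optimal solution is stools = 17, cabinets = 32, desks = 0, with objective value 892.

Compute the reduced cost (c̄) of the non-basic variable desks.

-8

Check each constraint at x*: finishing 81/84 (slack 3); carpentry 83/83 (tight); assembly 228/228 (tight).
Slack constraints have shadow price 0 (complementary slackness).
Dual feasibility on the basic columns requires 3·y_carpentry + 4·y_assembly = 28, 1·y_carpentry + 5·y_assembly = 13.
Solving: y_carpentry = 8, y_assembly = 1.
Reduced cost of desks: c₃ − yᵀa₃ = 36 − (8·5 + 1·4) = 36 − 44 = -8.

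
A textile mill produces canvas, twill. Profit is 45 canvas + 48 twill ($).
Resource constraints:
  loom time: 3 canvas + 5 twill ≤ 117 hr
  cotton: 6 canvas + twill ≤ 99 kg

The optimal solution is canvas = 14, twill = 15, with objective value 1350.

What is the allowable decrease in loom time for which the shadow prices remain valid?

67.5

Binding constraints: loom time, cotton. The basis is B = [[3,5],[6,1]] with det -27.
Per unit decrease in loom time, x* moves by d = (0.037, -0.2222).
The basis stays optimal until twill reaches 0; allowable decrease = 67.5 hr.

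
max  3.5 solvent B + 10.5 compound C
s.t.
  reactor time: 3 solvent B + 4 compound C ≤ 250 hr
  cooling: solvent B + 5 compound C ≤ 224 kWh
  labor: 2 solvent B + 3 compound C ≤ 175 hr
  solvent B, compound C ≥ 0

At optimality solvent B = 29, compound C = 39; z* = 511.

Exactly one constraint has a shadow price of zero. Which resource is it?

reactor time

reactor time: 243/250 (slack 7)
cooling: 224/224 (binding)
labor: 175/175 (binding)
By complementary slackness, a constraint with positive slack has shadow price 0 → reactor time.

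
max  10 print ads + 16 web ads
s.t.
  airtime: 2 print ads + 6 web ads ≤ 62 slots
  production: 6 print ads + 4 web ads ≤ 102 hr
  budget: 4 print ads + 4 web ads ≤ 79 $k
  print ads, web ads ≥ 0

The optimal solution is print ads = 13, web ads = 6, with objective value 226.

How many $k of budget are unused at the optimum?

3

budget used = 4·13 + 4·6 = 76; slack = 79 − 76 = 3.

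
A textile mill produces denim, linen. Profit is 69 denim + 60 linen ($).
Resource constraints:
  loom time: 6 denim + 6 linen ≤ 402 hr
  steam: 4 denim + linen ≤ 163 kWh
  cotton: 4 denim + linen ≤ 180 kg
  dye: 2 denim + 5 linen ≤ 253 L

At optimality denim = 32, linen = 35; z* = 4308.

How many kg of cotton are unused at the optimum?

cotton used = 4·32 + 1·35 = 163; slack = 180 − 163 = 17.

17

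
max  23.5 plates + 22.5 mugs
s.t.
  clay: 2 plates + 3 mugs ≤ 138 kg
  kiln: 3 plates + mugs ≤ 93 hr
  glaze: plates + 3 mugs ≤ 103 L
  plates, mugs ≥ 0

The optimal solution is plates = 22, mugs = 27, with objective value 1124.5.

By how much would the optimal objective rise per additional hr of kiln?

Check each constraint at x*: clay 125/138 (slack 13); kiln 93/93 (tight); glaze 103/103 (tight).
By complementary slackness, y = 0 for the non-binding constraint.
From A_Bᵀ y = c: 3·y_kiln + 1·y_glaze = 23.5; 1·y_kiln + 3·y_glaze = 22.5.
Solving: y_kiln = 6, y_glaze = 5.5.
Shadow price of kiln = 6.

6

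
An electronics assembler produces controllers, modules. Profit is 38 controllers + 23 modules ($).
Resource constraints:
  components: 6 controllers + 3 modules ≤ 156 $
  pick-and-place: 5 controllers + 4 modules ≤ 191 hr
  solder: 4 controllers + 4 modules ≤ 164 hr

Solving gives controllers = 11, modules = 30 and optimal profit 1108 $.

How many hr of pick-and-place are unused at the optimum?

pick-and-place used = 5·11 + 4·30 = 175; slack = 191 − 175 = 16.

16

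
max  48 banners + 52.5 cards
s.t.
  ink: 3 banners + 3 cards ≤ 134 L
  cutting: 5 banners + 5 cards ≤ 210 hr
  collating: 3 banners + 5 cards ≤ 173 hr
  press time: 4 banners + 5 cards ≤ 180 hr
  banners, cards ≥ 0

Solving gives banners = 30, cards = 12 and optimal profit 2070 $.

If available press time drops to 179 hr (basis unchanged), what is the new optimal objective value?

Check each constraint at x*: ink 126/134 (slack 8); cutting 210/210 (tight); collating 150/173 (slack 23); press time 180/180 (tight).
Slack constraints have shadow price 0 (complementary slackness).
From A_Bᵀ y = c: 5·y_cutting + 4·y_press time = 48; 5·y_cutting + 5·y_press time = 52.5.
Solving: y_cutting = 6, y_press time = 4.5.
Δz = y_press time·Δb = 4.5 × (-1) = -4.5, so new z* = 2070 − 4.5 = 2065.5.

2065.5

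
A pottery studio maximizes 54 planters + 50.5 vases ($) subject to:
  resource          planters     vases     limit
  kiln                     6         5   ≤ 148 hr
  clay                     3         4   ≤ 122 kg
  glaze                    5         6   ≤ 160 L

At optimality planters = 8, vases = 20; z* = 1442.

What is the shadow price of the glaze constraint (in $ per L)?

3

At the optimum: kiln uses 148 of 148 (binding); clay uses 104 of 122 (slack = 18); glaze uses 160 of 160 (binding).
Slack constraints have shadow price 0 (complementary slackness).
Dual feasibility on the basic columns requires 6·y_kiln + 5·y_glaze = 54, 5·y_kiln + 6·y_glaze = 50.5.
→ y_kiln = 6.5 and y_glaze = 3.
Shadow price of glaze = 3.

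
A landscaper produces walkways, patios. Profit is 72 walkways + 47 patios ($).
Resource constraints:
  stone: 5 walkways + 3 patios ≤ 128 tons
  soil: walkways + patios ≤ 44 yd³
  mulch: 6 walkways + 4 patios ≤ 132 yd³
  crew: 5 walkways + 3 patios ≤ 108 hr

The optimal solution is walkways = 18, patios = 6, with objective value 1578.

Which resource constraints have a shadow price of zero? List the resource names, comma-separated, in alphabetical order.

soil, stone

stone: 108/128 (slack 20)
soil: 24/44 (slack 20)
mulch: 132/132 (binding)
crew: 108/108 (binding)
By complementary slackness, a constraint with positive slack has shadow price 0 → soil, stone.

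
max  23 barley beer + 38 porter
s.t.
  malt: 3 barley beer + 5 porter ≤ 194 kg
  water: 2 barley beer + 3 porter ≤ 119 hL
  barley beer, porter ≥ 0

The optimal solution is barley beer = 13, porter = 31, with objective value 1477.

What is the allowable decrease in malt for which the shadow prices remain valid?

Binding constraints: malt, water. The basis is B = [[3,5],[2,3]] with det -1.
Per unit decrease in malt, x* moves by d = (3, -2).
The basis stays optimal until porter reaches 0; allowable decrease = 15.5 kg.

15.5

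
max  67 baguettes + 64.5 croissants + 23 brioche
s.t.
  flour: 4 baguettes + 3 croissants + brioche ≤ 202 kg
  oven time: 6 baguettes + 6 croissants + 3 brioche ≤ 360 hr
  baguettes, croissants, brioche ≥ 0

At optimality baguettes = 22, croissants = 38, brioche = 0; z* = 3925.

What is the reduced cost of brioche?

At the optimum: flour uses 202 of 202 (binding); oven time uses 360 of 360 (binding).
Dual feasibility on the basic columns requires 4·y_flour + 6·y_oven time = 67, 3·y_flour + 6·y_oven time = 64.5.
Solving: y_flour = 2.5, y_oven time = 9.5.
Reduced cost of brioche: c₃ − yᵀa₃ = 23 − (2.5·1 + 9.5·3) = 23 − 31 = -8.

-8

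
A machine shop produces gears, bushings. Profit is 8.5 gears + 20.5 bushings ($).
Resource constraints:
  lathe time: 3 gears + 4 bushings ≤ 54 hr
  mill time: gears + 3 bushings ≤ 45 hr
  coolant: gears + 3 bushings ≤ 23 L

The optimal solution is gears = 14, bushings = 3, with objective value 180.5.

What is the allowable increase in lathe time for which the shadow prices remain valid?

15

Binding constraints: lathe time, coolant. The basis is B = [[3,4],[1,3]] with det 5.
Per unit increase in lathe time, x* moves by d = (0.6, -0.2).
The basis stays optimal until bushings reaches 0; allowable increase = 15 hr.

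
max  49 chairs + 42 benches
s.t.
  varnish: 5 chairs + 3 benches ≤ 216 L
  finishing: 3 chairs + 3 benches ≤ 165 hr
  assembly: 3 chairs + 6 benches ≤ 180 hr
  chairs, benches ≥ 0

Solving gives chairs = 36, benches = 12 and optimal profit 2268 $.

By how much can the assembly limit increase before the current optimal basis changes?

Binding constraints: varnish, assembly. The basis is B = [[5,3],[3,6]] with det 21.
Per unit increase in assembly, x* moves by d = (-0.1429, 0.2381).
The basis stays optimal until finishing becomes binding; allowable increase = 73.5 hr.

73.5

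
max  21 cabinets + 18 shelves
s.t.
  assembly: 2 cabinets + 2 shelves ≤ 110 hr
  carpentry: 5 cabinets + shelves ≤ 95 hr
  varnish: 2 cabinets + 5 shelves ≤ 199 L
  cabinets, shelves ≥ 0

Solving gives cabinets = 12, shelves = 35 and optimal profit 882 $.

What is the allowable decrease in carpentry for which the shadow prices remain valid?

Binding constraints: carpentry, varnish. The basis is B = [[5,1],[2,5]] with det 23.
Per unit decrease in carpentry, x* moves by d = (-0.2174, 0.087).
The basis stays optimal until cabinets reaches 0; allowable decrease = 55.2 hr.

55.2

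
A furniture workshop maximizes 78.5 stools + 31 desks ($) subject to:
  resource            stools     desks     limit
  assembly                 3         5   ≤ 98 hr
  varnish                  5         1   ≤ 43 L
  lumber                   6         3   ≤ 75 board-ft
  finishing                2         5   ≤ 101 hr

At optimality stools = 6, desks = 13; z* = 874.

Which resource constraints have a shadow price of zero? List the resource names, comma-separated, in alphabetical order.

assembly, finishing

assembly: 83/98 (slack 15)
varnish: 43/43 (binding)
lumber: 75/75 (binding)
finishing: 77/101 (slack 24)
By complementary slackness, a constraint with positive slack has shadow price 0 → assembly, finishing.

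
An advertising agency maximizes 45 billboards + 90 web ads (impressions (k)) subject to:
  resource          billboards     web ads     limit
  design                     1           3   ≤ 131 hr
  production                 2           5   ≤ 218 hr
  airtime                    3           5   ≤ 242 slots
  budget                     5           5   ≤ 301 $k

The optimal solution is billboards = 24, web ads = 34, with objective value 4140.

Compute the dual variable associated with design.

0

At the optimum: design uses 126 of 131 (slack = 5); production uses 218 of 218 (binding); airtime uses 242 of 242 (binding); budget uses 290 of 301 (slack = 11).
Slack constraints have shadow price 0 (complementary slackness).
The binding rows give the dual system: 2·y_production + 3·y_airtime = 45 and 5·y_production + 5·y_airtime = 90.
This yields shadow prices y_production = 9, y_airtime = 9.
Shadow price of design = 0.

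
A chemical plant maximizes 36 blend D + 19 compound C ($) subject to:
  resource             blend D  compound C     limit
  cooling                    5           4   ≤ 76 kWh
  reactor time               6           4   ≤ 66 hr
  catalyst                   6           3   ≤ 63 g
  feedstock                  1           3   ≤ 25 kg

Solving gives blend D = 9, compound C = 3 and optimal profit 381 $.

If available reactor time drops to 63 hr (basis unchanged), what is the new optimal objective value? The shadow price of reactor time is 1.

378

Δb = -3, so new z* = 381 + (1)·(-3) = 381 − 3 = 378.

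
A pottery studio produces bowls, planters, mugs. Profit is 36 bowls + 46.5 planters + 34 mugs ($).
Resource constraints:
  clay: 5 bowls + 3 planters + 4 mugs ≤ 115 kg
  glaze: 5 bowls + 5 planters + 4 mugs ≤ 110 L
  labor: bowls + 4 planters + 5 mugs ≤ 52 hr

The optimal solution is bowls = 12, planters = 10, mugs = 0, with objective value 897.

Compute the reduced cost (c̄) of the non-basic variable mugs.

Binding: glaze and labor. Non-binding: clay (25 unused).
Since clay is not tight, its dual is 0.
From A_Bᵀ y = c: 5·y_glaze + 1·y_labor = 36; 5·y_glaze + 4·y_labor = 46.5.
→ y_glaze = 6.5 and y_labor = 3.5.
Reduced cost of mugs: c₃ − yᵀa₃ = 34 − (6.5·4 + 3.5·5) = 34 − 43.5 = -9.5.

-9.5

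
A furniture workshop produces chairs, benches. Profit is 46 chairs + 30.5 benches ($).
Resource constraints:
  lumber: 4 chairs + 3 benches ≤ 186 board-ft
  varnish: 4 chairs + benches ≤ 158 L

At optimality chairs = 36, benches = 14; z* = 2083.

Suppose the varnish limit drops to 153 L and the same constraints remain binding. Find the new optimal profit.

2073

Both lumber and varnish are binding at x*.
From A_Bᵀ y = c: 4·y_lumber + 4·y_varnish = 46; 3·y_lumber + 1·y_varnish = 30.5.
This yields shadow prices y_lumber = 9.5, y_varnish = 2.
Δz = y_varnish·Δb = 2 × (-5) = -10, so new z* = 2083 − 10 = 2073.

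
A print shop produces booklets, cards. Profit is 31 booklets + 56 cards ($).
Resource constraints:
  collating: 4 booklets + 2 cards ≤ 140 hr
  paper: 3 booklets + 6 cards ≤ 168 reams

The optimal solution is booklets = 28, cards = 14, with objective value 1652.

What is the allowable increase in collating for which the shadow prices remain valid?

Binding constraints: collating, paper. The basis is B = [[4,2],[3,6]] with det 18.
Per unit increase in collating, x* moves by d = (0.3333, -0.1667).
The basis stays optimal until cards reaches 0; allowable increase = 84 hr.

84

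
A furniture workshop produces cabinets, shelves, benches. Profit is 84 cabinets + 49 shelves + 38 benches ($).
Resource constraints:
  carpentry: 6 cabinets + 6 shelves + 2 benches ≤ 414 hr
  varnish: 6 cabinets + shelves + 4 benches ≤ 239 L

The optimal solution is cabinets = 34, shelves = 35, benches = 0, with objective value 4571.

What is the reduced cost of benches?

-4

Check each constraint at x*: carpentry 414/414 (tight); varnish 239/239 (tight).
The binding rows give the dual system: 6·y_carpentry + 6·y_varnish = 84 and 6·y_carpentry + 1·y_varnish = 49.
Solving: y_carpentry = 7, y_varnish = 7.
Reduced cost of benches: c₃ − yᵀa₃ = 38 − (7·2 + 7·4) = 38 − 42 = -4.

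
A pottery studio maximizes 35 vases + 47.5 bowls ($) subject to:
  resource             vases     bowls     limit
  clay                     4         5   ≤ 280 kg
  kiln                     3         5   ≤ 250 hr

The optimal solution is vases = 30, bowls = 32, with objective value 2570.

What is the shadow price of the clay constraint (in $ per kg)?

6.5

Both clay and kiln are binding at x*.
From A_Bᵀ y = c: 4·y_clay + 3·y_kiln = 35; 5·y_clay + 5·y_kiln = 47.5.
→ y_clay = 6.5 and y_kiln = 3.
Shadow price of clay = 6.5.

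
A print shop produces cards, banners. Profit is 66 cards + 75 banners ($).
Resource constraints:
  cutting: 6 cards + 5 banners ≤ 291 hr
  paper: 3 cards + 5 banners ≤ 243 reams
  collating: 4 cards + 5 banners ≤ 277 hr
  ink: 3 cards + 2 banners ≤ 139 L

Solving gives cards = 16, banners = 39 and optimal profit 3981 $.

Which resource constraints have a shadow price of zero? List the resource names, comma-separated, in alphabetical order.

collating, ink

cutting: 291/291 (binding)
paper: 243/243 (binding)
collating: 259/277 (slack 18)
ink: 126/139 (slack 13)
By complementary slackness, a constraint with positive slack has shadow price 0 → collating, ink.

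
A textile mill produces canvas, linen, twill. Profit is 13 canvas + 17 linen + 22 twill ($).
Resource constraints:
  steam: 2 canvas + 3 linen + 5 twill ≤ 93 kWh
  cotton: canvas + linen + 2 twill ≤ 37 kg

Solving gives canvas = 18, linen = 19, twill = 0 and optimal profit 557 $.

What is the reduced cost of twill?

At the optimum: steam uses 93 of 93 (binding); cotton uses 37 of 37 (binding).
Dual feasibility on the basic columns requires 2·y_steam + 1·y_cotton = 13, 3·y_steam + 1·y_cotton = 17.
Solving: y_steam = 4, y_cotton = 5.
Reduced cost of twill: c₃ − yᵀa₃ = 22 − (4·5 + 5·2) = 22 − 30 = -8.

-8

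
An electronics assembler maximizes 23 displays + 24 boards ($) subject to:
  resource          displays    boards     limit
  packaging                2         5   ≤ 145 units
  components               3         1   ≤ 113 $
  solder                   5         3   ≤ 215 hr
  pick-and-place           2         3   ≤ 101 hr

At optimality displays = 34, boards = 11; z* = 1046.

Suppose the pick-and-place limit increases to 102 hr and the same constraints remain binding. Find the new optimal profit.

1053

Binding: components and pick-and-place. Non-binding: packaging (22 unused), solder (12 unused).
Slack constraints have shadow price 0 (complementary slackness).
Dual feasibility on the basic columns requires 3·y_components + 2·y_pick-and-place = 23, 1·y_components + 3·y_pick-and-place = 24.
Solving: y_components = 3, y_pick-and-place = 7.
Δz = y_pick-and-place·Δb = 7 × (1) = 7, so new z* = 1046 + 7 = 1053.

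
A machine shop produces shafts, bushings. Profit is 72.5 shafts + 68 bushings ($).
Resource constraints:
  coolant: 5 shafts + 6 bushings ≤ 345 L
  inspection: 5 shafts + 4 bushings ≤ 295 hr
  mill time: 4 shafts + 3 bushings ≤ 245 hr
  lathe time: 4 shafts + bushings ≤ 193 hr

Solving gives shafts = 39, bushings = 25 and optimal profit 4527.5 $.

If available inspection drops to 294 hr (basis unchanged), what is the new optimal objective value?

4518

Binding: coolant and inspection. Non-binding: mill time (14 unused), lathe time (12 unused).
Slack constraints have shadow price 0 (complementary slackness).
The binding rows give the dual system: 5·y_coolant + 5·y_inspection = 72.5 and 6·y_coolant + 4·y_inspection = 68.
Solving: y_coolant = 5, y_inspection = 9.5.
Δz = y_inspection·Δb = 9.5 × (-1) = -9.5, so new z* = 4527.5 − 9.5 = 4518.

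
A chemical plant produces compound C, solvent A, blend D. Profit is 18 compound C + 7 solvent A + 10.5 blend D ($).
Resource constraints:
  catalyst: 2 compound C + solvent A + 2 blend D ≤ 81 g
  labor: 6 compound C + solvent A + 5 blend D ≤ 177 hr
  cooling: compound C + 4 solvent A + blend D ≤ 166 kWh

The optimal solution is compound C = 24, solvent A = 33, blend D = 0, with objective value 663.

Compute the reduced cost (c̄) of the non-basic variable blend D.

Check each constraint at x*: catalyst 81/81 (tight); labor 177/177 (tight); cooling 156/166 (slack 10).
By complementary slackness, y = 0 for the non-binding constraint.
The binding rows give the dual system: 2·y_catalyst + 6·y_labor = 18 and 1·y_catalyst + 1·y_labor = 7.
→ y_catalyst = 6 and y_labor = 1.
Reduced cost of blend D: c₃ − yᵀa₃ = 10.5 − (6·2 + 1·5) = 10.5 − 17 = -6.5.

-6.5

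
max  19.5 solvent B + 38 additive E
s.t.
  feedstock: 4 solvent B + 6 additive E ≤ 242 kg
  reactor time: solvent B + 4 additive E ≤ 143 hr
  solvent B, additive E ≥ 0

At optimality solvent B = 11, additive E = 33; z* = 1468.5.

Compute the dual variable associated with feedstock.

4

Check each constraint at x*: feedstock 242/242 (tight); reactor time 143/143 (tight).
Dual feasibility on the basic columns requires 4·y_feedstock + 1·y_reactor time = 19.5, 6·y_feedstock + 4·y_reactor time = 38.
Solving: y_feedstock = 4, y_reactor time = 3.5.
Shadow price of feedstock = 4.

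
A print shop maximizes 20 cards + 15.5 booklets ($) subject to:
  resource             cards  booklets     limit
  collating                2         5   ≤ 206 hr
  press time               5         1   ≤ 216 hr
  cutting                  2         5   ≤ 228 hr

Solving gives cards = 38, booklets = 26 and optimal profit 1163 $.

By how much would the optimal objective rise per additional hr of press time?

Binding: collating and press time. Non-binding: cutting (22 unused).
By complementary slackness, y = 0 for the non-binding constraint.
Dual feasibility on the basic columns requires 2·y_collating + 5·y_press time = 20, 5·y_collating + 1·y_press time = 15.5.
Solving: y_collating = 2.5, y_press time = 3.
Shadow price of press time = 3.

3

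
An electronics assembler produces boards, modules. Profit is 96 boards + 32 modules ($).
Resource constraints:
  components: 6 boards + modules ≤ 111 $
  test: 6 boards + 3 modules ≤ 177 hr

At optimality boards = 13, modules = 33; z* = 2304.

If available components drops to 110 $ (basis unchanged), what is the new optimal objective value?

2296

Both components and test are binding at x*.
The binding rows give the dual system: 6·y_components + 6·y_test = 96 and 1·y_components + 3·y_test = 32.
→ y_components = 8 and y_test = 8.
Δz = y_components·Δb = 8 × (-1) = -8, so new z* = 2304 − 8 = 2296.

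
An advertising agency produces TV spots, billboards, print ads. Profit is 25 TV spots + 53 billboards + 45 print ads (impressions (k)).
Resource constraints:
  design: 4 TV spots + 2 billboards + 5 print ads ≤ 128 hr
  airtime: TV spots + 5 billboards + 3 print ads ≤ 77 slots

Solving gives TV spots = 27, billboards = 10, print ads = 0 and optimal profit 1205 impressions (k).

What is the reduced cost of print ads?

Check each constraint at x*: design 128/128 (tight); airtime 77/77 (tight).
From A_Bᵀ y = c: 4·y_design + 1·y_airtime = 25; 2·y_design + 5·y_airtime = 53.
→ y_design = 4 and y_airtime = 9.
Reduced cost of print ads: c₃ − yᵀa₃ = 45 − (4·5 + 9·3) = 45 − 47 = -2.

-2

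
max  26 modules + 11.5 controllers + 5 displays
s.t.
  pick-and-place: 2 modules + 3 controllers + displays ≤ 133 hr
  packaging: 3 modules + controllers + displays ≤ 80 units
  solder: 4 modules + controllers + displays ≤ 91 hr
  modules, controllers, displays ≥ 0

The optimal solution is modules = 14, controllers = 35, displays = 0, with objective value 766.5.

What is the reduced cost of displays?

-2.5

Binding: pick-and-place and solder. Non-binding: packaging (3 unused).
Since packaging is not tight, its dual is 0.
Dual feasibility on the basic columns requires 2·y_pick-and-place + 4·y_solder = 26, 3·y_pick-and-place + 1·y_solder = 11.5.
→ y_pick-and-place = 2 and y_solder = 5.5.
Reduced cost of displays: c₃ − yᵀa₃ = 5 − (2·1 + 5.5·1) = 5 − 7.5 = -2.5.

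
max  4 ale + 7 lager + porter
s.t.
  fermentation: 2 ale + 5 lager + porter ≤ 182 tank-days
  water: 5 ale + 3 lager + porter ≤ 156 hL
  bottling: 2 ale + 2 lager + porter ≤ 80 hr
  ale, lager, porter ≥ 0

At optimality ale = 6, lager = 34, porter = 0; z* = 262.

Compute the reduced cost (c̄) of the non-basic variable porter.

-1

At the optimum: fermentation uses 182 of 182 (binding); water uses 132 of 156 (slack = 24); bottling uses 80 of 80 (binding).
Slack constraints have shadow price 0 (complementary slackness).
The binding rows give the dual system: 2·y_fermentation + 2·y_bottling = 4 and 5·y_fermentation + 2·y_bottling = 7.
→ y_fermentation = 1 and y_bottling = 1.
Reduced cost of porter: c₃ − yᵀa₃ = 1 − (1·1 + 1·1) = 1 − 2 = -1.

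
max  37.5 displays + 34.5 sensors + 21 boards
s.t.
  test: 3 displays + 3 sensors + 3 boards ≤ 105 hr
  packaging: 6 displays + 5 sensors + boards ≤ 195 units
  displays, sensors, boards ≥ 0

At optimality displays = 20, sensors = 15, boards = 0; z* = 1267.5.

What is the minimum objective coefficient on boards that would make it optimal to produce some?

At the optimum: test uses 105 of 105 (binding); packaging uses 195 of 195 (binding).
Dual feasibility on the basic columns requires 3·y_test + 6·y_packaging = 37.5, 3·y_test + 5·y_packaging = 34.5.
→ y_test = 6.5 and y_packaging = 3.
boards enters the basis when its profit ≥ yᵀa₃ = 6.5·3 + 3·1 = 22.5.

22.5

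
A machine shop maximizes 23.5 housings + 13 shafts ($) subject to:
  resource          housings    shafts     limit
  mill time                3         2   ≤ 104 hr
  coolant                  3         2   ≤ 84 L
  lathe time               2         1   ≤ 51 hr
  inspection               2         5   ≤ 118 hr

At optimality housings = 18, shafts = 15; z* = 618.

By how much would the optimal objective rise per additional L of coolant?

Binding: coolant and lathe time. Non-binding: mill time (20 unused), inspection (7 unused).
By complementary slackness, y = 0 for the non-binding constraints.
The binding rows give the dual system: 3·y_coolant + 2·y_lathe time = 23.5 and 2·y_coolant + 1·y_lathe time = 13.
→ y_coolant = 2.5 and y_lathe time = 8.
Shadow price of coolant = 2.5.

2.5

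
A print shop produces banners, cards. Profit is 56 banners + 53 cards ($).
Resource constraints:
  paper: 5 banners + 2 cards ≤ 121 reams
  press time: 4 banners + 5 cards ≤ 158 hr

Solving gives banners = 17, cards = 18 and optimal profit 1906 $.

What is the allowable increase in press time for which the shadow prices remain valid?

Binding constraints: paper, press time. The basis is B = [[5,2],[4,5]] with det 17.
Per unit increase in press time, x* moves by d = (-0.1176, 0.2941).
The basis stays optimal until banners reaches 0; allowable increase = 144.5 hr.

144.5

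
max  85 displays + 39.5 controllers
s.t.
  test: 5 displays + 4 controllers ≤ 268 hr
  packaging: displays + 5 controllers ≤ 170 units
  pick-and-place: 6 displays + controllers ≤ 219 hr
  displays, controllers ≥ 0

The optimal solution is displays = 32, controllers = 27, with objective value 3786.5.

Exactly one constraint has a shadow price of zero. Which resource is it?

packaging

test: 268/268 (binding)
packaging: 167/170 (slack 3)
pick-and-place: 219/219 (binding)
By complementary slackness, a constraint with positive slack has shadow price 0 → packaging.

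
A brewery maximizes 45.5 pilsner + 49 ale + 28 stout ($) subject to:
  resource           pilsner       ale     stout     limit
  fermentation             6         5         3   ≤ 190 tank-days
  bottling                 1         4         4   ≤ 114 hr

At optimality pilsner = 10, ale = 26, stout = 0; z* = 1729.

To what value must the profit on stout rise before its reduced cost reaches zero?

Both fermentation and bottling are binding at x*.
From A_Bᵀ y = c: 6·y_fermentation + 1·y_bottling = 45.5; 5·y_fermentation + 4·y_bottling = 49.
→ y_fermentation = 7 and y_bottling = 3.5.
stout enters the basis when its profit ≥ yᵀa₃ = 7·3 + 3.5·4 = 35.

35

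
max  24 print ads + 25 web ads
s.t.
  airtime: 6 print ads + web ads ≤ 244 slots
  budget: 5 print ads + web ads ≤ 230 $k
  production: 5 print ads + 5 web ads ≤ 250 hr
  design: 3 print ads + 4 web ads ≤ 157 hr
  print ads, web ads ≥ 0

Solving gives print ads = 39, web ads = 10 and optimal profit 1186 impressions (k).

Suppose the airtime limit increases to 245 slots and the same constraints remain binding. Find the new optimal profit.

Check each constraint at x*: airtime 244/244 (tight); budget 205/230 (slack 25); production 245/250 (slack 5); design 157/157 (tight).
By complementary slackness, y = 0 for the non-binding constraints.
Dual feasibility on the basic columns requires 6·y_airtime + 3·y_design = 24, 1·y_airtime + 4·y_design = 25.
Solving: y_airtime = 1, y_design = 6.
Δz = y_airtime·Δb = 1 × (1) = 1, so new z* = 1186 + 1 = 1187.

1187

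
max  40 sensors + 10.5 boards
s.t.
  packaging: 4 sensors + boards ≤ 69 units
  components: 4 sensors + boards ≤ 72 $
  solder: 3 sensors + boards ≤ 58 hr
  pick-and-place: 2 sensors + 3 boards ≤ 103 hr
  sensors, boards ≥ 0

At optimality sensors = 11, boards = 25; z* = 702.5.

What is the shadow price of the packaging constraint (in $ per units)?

Binding: packaging and solder. Non-binding: components (3 unused), pick-and-place (6 unused).
Since components, pick-and-place are not tight, their duals are 0.
The binding rows give the dual system: 4·y_packaging + 3·y_solder = 40 and 1·y_packaging + 1·y_solder = 10.5.
This yields shadow prices y_packaging = 8.5, y_solder = 2.
Shadow price of packaging = 8.5.

8.5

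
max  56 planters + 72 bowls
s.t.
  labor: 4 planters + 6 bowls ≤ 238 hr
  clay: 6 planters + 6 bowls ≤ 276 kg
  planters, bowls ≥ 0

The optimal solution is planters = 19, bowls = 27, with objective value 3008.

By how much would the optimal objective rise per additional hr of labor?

8

Both labor and clay are binding at x*.
From A_Bᵀ y = c: 4·y_labor + 6·y_clay = 56; 6·y_labor + 6·y_clay = 72.
This yields shadow prices y_labor = 8, y_clay = 4.
Shadow price of labor = 8.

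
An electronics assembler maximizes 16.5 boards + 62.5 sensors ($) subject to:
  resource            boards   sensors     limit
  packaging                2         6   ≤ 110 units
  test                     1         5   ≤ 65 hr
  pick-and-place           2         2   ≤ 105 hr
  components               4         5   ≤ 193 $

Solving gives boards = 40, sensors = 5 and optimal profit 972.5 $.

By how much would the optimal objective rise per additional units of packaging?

At the optimum: packaging uses 110 of 110 (binding); test uses 65 of 65 (binding); pick-and-place uses 90 of 105 (slack = 15); components uses 185 of 193 (slack = 8).
Since pick-and-place, components are not tight, their duals are 0.
From A_Bᵀ y = c: 2·y_packaging + 1·y_test = 16.5; 6·y_packaging + 5·y_test = 62.5.
→ y_packaging = 5 and y_test = 6.5.
Shadow price of packaging = 5.

5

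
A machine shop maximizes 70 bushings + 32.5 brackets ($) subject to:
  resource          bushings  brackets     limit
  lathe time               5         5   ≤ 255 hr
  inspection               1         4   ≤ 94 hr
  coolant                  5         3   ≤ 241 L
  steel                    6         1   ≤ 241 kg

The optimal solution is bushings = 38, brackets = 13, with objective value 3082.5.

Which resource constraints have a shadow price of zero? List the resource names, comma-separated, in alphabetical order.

lathe time: 255/255 (binding)
inspection: 90/94 (slack 4)
coolant: 229/241 (slack 12)
steel: 241/241 (binding)
By complementary slackness, a constraint with positive slack has shadow price 0 → coolant, inspection.

coolant, inspection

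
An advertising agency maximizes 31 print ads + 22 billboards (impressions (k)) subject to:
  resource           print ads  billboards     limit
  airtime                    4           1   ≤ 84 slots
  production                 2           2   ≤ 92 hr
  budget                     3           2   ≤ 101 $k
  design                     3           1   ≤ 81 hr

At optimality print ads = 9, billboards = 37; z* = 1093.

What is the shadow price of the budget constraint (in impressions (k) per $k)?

Binding: production and budget. Non-binding: airtime (11 unused), design (17 unused).
Slack constraints have shadow price 0 (complementary slackness).
From A_Bᵀ y = c: 2·y_production + 3·y_budget = 31; 2·y_production + 2·y_budget = 22.
Solving: y_production = 2, y_budget = 9.
Shadow price of budget = 9.

9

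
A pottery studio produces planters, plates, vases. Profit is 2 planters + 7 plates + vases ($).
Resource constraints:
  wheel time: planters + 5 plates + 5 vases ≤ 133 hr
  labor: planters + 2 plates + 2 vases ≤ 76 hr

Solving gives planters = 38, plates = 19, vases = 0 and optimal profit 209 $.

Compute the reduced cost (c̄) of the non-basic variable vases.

At the optimum: wheel time uses 133 of 133 (binding); labor uses 76 of 76 (binding).
Dual feasibility on the basic columns requires 1·y_wheel time + 1·y_labor = 2, 5·y_wheel time + 2·y_labor = 7.
This yields shadow prices y_wheel time = 1, y_labor = 1.
Reduced cost of vases: c₃ − yᵀa₃ = 1 − (1·5 + 1·2) = 1 − 7 = -6.

-6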